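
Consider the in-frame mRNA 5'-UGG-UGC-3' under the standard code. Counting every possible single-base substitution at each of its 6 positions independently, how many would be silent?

1

Codon 1 (UGG, Trp): 0 synonymous substitutions.
Codon 2 (UGC, Cys): 1 synonymous substitution.
Total: 0 + 1 = 1.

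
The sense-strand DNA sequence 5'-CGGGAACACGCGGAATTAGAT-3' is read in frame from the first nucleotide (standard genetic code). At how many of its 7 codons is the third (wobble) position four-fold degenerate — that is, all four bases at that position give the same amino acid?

Codon 1 CGG (Arg): third position 4-fold.
Codon 2 GAA (Glu): third position 2-fold.
Codon 3 CAC (His): third position 2-fold.
Codon 4 GCG (Ala): third position 4-fold.
Codon 5 GAA (Glu): third position 2-fold.
Codon 6 TTA (Leu): third position 2-fold.
Codon 7 GAT (Asp): third position 2-fold.
Four-fold degenerate third positions: 2.

2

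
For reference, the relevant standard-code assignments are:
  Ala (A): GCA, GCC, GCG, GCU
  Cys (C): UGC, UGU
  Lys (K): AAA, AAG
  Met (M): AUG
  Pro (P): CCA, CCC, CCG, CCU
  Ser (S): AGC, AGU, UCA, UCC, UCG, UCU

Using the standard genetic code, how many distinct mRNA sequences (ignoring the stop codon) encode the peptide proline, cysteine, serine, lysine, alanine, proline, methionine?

1536

Pro: 4 codons.
Cys: 2 codons.
Ser: 6 codons.
Lys: 2 codons.
Ala: 4 codons.
Pro: 4 codons.
Met: 1 codon.
4 × 2 × 6 × 2 × 4 × 4 × 1 = 1536.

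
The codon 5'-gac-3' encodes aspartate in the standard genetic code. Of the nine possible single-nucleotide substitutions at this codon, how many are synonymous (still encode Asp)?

Position 1: none → 0 synonymous.
Position 2: none → 0 synonymous.
Position 3: GAT → 1 synonymous.
Total: 0 + 0 + 1 = 1.

1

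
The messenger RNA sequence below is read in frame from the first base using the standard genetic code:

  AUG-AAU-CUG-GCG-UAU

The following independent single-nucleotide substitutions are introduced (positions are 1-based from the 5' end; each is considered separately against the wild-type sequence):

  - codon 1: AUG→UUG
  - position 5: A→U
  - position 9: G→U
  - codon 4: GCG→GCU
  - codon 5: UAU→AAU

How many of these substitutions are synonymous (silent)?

2

Codon 1: AUG (Met) → UUG (Leu) — missense.
Codon 2: AAU (Asn) → AUU (Ile) — missense.
Codon 3: CUG (Leu) → CUU (Leu) — synonymous.
Codon 4: GCG (Ala) → GCU (Ala) — synonymous.
Codon 5: UAU (Tyr) → AAU (Asn) — missense.
Synonymous: 2 of 5.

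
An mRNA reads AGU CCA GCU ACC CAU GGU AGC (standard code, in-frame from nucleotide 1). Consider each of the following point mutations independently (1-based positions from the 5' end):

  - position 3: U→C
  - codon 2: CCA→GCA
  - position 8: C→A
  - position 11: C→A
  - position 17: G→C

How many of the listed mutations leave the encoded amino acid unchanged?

1

Codon 1: AGU (Ser) → AGC (Ser) — synonymous.
Codon 2: CCA (Pro) → GCA (Ala) — missense.
Codon 3: GCU (Ala) → GAU (Asp) — missense.
Codon 4: ACC (Thr) → AAC (Asn) — missense.
Codon 6: GGU (Gly) → GCU (Ala) — missense.
Synonymous: 1 of 5.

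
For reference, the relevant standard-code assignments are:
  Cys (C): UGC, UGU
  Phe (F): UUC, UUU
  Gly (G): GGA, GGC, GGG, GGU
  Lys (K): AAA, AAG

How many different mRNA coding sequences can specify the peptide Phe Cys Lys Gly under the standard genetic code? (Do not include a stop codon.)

Phe: 2 codons.
Cys: 2 codons.
Lys: 2 codons.
Gly: 4 codons.
2 × 2 × 2 × 4 = 32.

32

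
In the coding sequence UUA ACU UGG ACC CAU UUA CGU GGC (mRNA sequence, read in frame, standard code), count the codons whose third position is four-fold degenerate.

Codon 1 UUA (Leu): third position 2-fold.
Codon 2 ACU (Thr): third position 4-fold.
Codon 3 UGG (Trp): third position 1-fold.
Codon 4 ACC (Thr): third position 4-fold.
Codon 5 CAU (His): third position 2-fold.
Codon 6 UUA (Leu): third position 2-fold.
Codon 7 CGU (Arg): third position 4-fold.
Codon 8 GGC (Gly): third position 4-fold.
Four-fold degenerate third positions: 4.

4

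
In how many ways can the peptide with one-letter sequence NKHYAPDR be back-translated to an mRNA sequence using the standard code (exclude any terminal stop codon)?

Asn: 2 codons.
Lys: 2 codons.
His: 2 codons.
Tyr: 2 codons.
Ala: 4 codons.
Pro: 4 codons.
Asp: 2 codons.
Arg: 6 codons.
2 × 2 × 2 × 2 × 4 × 4 × 2 × 6 = 3072.

3072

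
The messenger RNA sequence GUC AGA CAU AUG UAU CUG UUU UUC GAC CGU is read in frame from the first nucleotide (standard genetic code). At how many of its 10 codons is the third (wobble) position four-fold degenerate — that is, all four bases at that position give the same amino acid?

3

Codon 1 GUC (Val): third position 4-fold.
Codon 2 AGA (Arg): third position 2-fold.
Codon 3 CAU (His): third position 2-fold.
Codon 4 AUG (Met): third position 1-fold.
Codon 5 UAU (Tyr): third position 2-fold.
Codon 6 CUG (Leu): third position 4-fold.
Codon 7 UUU (Phe): third position 2-fold.
Codon 8 UUC (Phe): third position 2-fold.
Codon 9 GAC (Asp): third position 2-fold.
Codon 10 CGU (Arg): third position 4-fold.
Four-fold degenerate third positions: 3.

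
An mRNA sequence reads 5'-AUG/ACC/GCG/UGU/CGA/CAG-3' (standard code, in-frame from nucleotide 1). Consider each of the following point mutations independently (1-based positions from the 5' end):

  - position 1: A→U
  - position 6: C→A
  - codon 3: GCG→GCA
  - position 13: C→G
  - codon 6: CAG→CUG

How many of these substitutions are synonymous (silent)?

Codon 1: AUG (Met) → UUG (Leu) — missense.
Codon 2: ACC (Thr) → ACA (Thr) — synonymous.
Codon 3: GCG (Ala) → GCA (Ala) — synonymous.
Codon 5: CGA (Arg) → GGA (Gly) — missense.
Codon 6: CAG (Gln) → CUG (Leu) — missense.
Synonymous: 2 of 5.

2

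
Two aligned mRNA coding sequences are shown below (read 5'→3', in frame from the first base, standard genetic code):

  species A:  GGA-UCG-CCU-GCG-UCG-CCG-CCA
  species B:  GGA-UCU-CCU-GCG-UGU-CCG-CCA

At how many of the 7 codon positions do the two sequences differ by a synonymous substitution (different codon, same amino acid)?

Codon 1: GGA Gly / GGA Gly — identical.
Codon 2: UCG Ser / UCU Ser — synonymous.
Codon 3: CCU Pro / CCU Pro — identical.
Codon 4: GCG Ala / GCG Ala — identical.
Codon 5: UCG Ser / UGU Cys — nonsynonymous.
Codon 6: CCG Pro / CCG Pro — identical.
Codon 7: CCA Pro / CCA Pro — identical.
Synonymous differences: 1.

1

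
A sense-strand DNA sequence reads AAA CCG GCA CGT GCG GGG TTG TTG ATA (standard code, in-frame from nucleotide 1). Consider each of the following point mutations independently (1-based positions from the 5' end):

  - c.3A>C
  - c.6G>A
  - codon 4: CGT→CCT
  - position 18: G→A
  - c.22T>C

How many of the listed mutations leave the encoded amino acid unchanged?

Codon 1: AAA (Lys) → AAC (Asn) — missense.
Codon 2: CCG (Pro) → CCA (Pro) — synonymous.
Codon 4: CGT (Arg) → CCT (Pro) — missense.
Codon 6: GGG (Gly) → GGA (Gly) — synonymous.
Codon 8: TTG (Leu) → CTG (Leu) — synonymous.
Synonymous: 3 of 5.

3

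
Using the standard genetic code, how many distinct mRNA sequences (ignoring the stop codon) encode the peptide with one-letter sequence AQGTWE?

256

Ala: 4 codons.
Gln: 2 codons.
Gly: 4 codons.
Thr: 4 codons.
Trp: 1 codon.
Glu: 2 codons.
4 × 2 × 4 × 4 × 1 × 2 = 256.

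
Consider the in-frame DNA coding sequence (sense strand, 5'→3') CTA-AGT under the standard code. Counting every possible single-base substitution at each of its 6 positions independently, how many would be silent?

5

Codon 1 (CTA, Leu): 4 synonymous substitutions.
Codon 2 (AGT, Ser): 1 synonymous substitution.
Total: 4 + 1 = 5.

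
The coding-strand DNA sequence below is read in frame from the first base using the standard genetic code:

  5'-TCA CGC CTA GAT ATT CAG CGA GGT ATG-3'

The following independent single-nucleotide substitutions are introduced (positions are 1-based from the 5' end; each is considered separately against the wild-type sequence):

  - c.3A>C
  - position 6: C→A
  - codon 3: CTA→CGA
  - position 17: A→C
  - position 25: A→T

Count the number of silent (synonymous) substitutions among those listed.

2

Codon 1: TCA (Ser) → TCC (Ser) — synonymous.
Codon 2: CGC (Arg) → CGA (Arg) — synonymous.
Codon 3: CTA (Leu) → CGA (Arg) — missense.
Codon 6: CAG (Gln) → CCG (Pro) — missense.
Codon 9: ATG (Met) → TTG (Leu) — missense.
Synonymous: 2 of 5.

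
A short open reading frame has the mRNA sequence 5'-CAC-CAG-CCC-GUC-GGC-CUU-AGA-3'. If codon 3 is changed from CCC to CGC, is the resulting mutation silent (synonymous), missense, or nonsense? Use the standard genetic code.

missense

Position 8 falls in codon 3: CCC → Pro.
After the substitution the codon is CGC → Arg.
Pro ≠ Arg, so this is a missense mutation.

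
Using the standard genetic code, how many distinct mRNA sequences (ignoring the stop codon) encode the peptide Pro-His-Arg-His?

96

Pro: 4 codons.
His: 2 codons.
Arg: 6 codons.
His: 2 codons.
4 × 2 × 6 × 2 = 96.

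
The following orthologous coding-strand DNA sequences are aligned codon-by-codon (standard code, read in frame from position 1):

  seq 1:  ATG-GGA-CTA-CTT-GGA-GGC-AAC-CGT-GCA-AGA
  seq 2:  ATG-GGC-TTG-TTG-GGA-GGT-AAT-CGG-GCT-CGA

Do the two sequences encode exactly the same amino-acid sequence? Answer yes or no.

yes

Codon 1: ATG Met / ATG Met — identical.
Codon 2: GGA Gly / GGC Gly — synonymous.
Codon 3: CTA Leu / TTG Leu — synonymous.
Codon 4: CTT Leu / TTG Leu — synonymous.
Codon 5: GGA Gly / GGA Gly — identical.
Codon 6: GGC Gly / GGT Gly — synonymous.
Codon 7: AAC Asn / AAT Asn — synonymous.
Codon 8: CGT Arg / CGG Arg — synonymous.
Codon 9: GCA Ala / GCT Ala — synonymous.
Codon 10: AGA Arg / CGA Arg — synonymous.
Nonsynonymous differences: 0 → same protein.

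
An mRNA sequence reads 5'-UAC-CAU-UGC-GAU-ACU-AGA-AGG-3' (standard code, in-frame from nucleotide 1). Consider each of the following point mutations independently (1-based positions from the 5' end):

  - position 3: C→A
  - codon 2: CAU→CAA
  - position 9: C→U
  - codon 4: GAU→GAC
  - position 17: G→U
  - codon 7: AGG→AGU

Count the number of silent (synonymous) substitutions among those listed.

2

Codon 1: UAC (Tyr) → UAA (Stop) — nonsense.
Codon 2: CAU (His) → CAA (Gln) — missense.
Codon 3: UGC (Cys) → UGU (Cys) — synonymous.
Codon 4: GAU (Asp) → GAC (Asp) — synonymous.
Codon 6: AGA (Arg) → AUA (Ile) — missense.
Codon 7: AGG (Arg) → AGU (Ser) — missense.
Synonymous: 2 of 6.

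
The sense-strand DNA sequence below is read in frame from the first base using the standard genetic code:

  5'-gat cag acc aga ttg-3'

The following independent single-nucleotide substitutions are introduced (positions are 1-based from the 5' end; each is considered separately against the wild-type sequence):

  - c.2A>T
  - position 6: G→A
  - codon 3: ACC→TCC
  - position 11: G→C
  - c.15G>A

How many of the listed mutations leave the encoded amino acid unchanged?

2

Codon 1: GAT (Asp) → GTT (Val) — missense.
Codon 2: CAG (Gln) → CAA (Gln) — synonymous.
Codon 3: ACC (Thr) → TCC (Ser) — missense.
Codon 4: AGA (Arg) → ACA (Thr) — missense.
Codon 5: TTG (Leu) → TTA (Leu) — synonymous.
Synonymous: 2 of 5.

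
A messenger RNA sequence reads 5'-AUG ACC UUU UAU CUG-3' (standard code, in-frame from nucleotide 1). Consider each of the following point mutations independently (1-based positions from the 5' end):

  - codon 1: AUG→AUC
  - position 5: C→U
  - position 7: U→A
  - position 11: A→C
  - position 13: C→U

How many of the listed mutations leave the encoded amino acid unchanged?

Codon 1: AUG (Met) → AUC (Ile) — missense.
Codon 2: ACC (Thr) → AUC (Ile) — missense.
Codon 3: UUU (Phe) → AUU (Ile) — missense.
Codon 4: UAU (Tyr) → UCU (Ser) — missense.
Codon 5: CUG (Leu) → UUG (Leu) — synonymous.
Synonymous: 1 of 5.

1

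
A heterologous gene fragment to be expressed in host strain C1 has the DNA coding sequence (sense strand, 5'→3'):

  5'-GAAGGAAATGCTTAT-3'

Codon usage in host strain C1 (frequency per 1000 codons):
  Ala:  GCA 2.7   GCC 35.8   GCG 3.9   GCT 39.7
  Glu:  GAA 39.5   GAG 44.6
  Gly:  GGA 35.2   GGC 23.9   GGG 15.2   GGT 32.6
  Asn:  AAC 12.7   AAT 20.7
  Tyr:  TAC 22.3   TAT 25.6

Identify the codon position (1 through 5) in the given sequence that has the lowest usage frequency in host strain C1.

Codon 1 GAA (Glu): 39.5 per 1000.
Codon 2 GGA (Gly): 35.2 per 1000.
Codon 3 AAT (Asn): 20.7 per 1000.
Codon 4 GCT (Ala): 39.7 per 1000.
Codon 5 TAT (Tyr): 25.6 per 1000.
Lowest frequency is 20.7 at codon 3.

3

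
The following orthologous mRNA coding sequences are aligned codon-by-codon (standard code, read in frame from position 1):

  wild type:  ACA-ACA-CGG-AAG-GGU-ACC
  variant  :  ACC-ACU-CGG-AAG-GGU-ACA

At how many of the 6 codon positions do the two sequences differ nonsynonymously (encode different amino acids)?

Codon 1: ACA Thr / ACC Thr — synonymous.
Codon 2: ACA Thr / ACU Thr — synonymous.
Codon 3: CGG Arg / CGG Arg — identical.
Codon 4: AAG Lys / AAG Lys — identical.
Codon 5: GGU Gly / GGU Gly — identical.
Codon 6: ACC Thr / ACA Thr — synonymous.
Nonsynonymous differences: 0.

0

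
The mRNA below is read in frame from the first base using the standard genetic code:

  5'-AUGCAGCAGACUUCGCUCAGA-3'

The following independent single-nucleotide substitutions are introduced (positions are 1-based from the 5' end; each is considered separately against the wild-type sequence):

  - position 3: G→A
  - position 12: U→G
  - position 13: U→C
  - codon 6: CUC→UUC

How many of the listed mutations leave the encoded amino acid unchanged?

Codon 1: AUG (Met) → AUA (Ile) — missense.
Codon 4: ACU (Thr) → ACG (Thr) — synonymous.
Codon 5: UCG (Ser) → CCG (Pro) — missense.
Codon 6: CUC (Leu) → UUC (Phe) — missense.
Synonymous: 1 of 4.

1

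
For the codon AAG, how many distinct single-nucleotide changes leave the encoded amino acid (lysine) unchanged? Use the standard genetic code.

Position 1: none → 0 synonymous.
Position 2: none → 0 synonymous.
Position 3: AAA → 1 synonymous.
Total: 0 + 0 + 1 = 1.

1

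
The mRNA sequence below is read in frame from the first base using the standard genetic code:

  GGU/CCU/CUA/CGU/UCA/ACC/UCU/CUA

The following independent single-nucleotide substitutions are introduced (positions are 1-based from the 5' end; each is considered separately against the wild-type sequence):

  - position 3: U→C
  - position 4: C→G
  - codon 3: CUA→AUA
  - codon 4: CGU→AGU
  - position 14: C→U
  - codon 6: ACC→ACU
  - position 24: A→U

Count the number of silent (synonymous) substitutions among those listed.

3

Codon 1: GGU (Gly) → GGC (Gly) — synonymous.
Codon 2: CCU (Pro) → GCU (Ala) — missense.
Codon 3: CUA (Leu) → AUA (Ile) — missense.
Codon 4: CGU (Arg) → AGU (Ser) — missense.
Codon 5: UCA (Ser) → UUA (Leu) — missense.
Codon 6: ACC (Thr) → ACU (Thr) — synonymous.
Codon 8: CUA (Leu) → CUU (Leu) — synonymous.
Synonymous: 3 of 7.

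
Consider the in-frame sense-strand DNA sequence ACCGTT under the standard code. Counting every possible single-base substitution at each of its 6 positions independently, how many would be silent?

6

Codon 1 (ACC, Thr): 3 synonymous substitutions.
Codon 2 (GTT, Val): 3 synonymous substitutions.
Total: 3 + 3 = 6.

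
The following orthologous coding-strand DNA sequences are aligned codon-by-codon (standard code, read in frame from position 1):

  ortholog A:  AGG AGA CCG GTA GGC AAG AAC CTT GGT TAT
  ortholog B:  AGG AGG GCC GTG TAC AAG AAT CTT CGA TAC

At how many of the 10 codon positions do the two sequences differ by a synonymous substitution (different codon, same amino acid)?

4

Codon 1: AGG Arg / AGG Arg — identical.
Codon 2: AGA Arg / AGG Arg — synonymous.
Codon 3: CCG Pro / GCC Ala — nonsynonymous.
Codon 4: GTA Val / GTG Val — synonymous.
Codon 5: GGC Gly / TAC Tyr — nonsynonymous.
Codon 6: AAG Lys / AAG Lys — identical.
Codon 7: AAC Asn / AAT Asn — synonymous.
Codon 8: CTT Leu / CTT Leu — identical.
Codon 9: GGT Gly / CGA Arg — nonsynonymous.
Codon 10: TAT Tyr / TAC Tyr — synonymous.
Synonymous differences: 4.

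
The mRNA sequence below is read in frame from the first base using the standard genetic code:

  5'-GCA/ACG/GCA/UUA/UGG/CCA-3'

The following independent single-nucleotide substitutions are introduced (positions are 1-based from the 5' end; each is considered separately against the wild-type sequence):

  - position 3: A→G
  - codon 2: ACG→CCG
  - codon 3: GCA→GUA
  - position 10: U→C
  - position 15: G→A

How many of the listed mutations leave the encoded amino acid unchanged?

2

Codon 1: GCA (Ala) → GCG (Ala) — synonymous.
Codon 2: ACG (Thr) → CCG (Pro) — missense.
Codon 3: GCA (Ala) → GUA (Val) — missense.
Codon 4: UUA (Leu) → CUA (Leu) — synonymous.
Codon 5: UGG (Trp) → UGA (Stop) — nonsense.
Synonymous: 2 of 5.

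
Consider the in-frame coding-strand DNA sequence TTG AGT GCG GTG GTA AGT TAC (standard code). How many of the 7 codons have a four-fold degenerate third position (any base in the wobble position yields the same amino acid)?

3

Codon 1 TTG (Leu): third position 2-fold.
Codon 2 AGT (Ser): third position 2-fold.
Codon 3 GCG (Ala): third position 4-fold.
Codon 4 GTG (Val): third position 4-fold.
Codon 5 GTA (Val): third position 4-fold.
Codon 6 AGT (Ser): third position 2-fold.
Codon 7 TAC (Tyr): third position 2-fold.
Four-fold degenerate third positions: 3.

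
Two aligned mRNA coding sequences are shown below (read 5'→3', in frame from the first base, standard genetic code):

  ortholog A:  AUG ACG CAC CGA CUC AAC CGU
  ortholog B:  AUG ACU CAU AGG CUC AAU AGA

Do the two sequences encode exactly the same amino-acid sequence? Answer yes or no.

yes

Codon 1: AUG Met / AUG Met — identical.
Codon 2: ACG Thr / ACU Thr — synonymous.
Codon 3: CAC His / CAU His — synonymous.
Codon 4: CGA Arg / AGG Arg — synonymous.
Codon 5: CUC Leu / CUC Leu — identical.
Codon 6: AAC Asn / AAU Asn — synonymous.
Codon 7: CGU Arg / AGA Arg — synonymous.
Nonsynonymous differences: 0 → same protein.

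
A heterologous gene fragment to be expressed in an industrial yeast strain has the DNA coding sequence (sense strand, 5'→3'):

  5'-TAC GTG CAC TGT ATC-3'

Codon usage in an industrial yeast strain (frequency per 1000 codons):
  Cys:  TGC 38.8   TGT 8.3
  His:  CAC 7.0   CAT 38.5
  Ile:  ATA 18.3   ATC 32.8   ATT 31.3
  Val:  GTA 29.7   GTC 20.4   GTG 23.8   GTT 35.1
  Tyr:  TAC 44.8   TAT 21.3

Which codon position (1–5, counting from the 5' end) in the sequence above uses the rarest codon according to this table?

Codon 1 TAC (Tyr): 44.8 per 1000.
Codon 2 GTG (Val): 23.8 per 1000.
Codon 3 CAC (His): 7.0 per 1000.
Codon 4 TGT (Cys): 8.3 per 1000.
Codon 5 ATC (Ile): 32.8 per 1000.
Lowest frequency is 7.0 at codon 3.

3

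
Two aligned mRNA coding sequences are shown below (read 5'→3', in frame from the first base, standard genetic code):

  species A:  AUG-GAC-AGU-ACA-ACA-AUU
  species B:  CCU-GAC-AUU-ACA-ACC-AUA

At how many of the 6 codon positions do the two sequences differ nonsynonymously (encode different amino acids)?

Codon 1: AUG Met / CCU Pro — nonsynonymous.
Codon 2: GAC Asp / GAC Asp — identical.
Codon 3: AGU Ser / AUU Ile — nonsynonymous.
Codon 4: ACA Thr / ACA Thr — identical.
Codon 5: ACA Thr / ACC Thr — synonymous.
Codon 6: AUU Ile / AUA Ile — synonymous.
Nonsynonymous differences: 2.

2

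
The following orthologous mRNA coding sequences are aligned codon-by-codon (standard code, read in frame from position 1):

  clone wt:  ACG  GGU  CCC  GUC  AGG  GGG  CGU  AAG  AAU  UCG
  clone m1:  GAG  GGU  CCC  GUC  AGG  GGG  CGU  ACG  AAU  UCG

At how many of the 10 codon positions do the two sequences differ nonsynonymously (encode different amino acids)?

2

Codon 1: ACG Thr / GAG Glu — nonsynonymous.
Codon 2: GGU Gly / GGU Gly — identical.
Codon 3: CCC Pro / CCC Pro — identical.
Codon 4: GUC Val / GUC Val — identical.
Codon 5: AGG Arg / AGG Arg — identical.
Codon 6: GGG Gly / GGG Gly — identical.
Codon 7: CGU Arg / CGU Arg — identical.
Codon 8: AAG Lys / ACG Thr — nonsynonymous.
Codon 9: AAU Asn / AAU Asn — identical.
Codon 10: UCG Ser / UCG Ser — identical.
Nonsynonymous differences: 2.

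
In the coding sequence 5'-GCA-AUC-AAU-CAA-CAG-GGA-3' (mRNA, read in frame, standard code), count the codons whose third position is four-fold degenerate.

Codon 1 GCA (Ala): third position 4-fold.
Codon 2 AUC (Ile): third position 3-fold.
Codon 3 AAU (Asn): third position 2-fold.
Codon 4 CAA (Gln): third position 2-fold.
Codon 5 CAG (Gln): third position 2-fold.
Codon 6 GGA (Gly): third position 4-fold.
Four-fold degenerate third positions: 2.

2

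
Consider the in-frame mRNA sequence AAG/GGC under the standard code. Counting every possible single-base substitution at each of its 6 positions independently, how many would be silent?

Codon 1 (AAG, Lys): 1 synonymous substitution.
Codon 2 (GGC, Gly): 3 synonymous substitutions.
Total: 1 + 3 = 4.

4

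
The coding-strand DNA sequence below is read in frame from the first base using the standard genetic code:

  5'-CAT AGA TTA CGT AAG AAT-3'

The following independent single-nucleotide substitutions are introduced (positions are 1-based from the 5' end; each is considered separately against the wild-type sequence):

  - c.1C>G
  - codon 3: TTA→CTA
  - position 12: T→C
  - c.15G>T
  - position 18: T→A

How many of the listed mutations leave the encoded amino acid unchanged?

2

Codon 1: CAT (His) → GAT (Asp) — missense.
Codon 3: TTA (Leu) → CTA (Leu) — synonymous.
Codon 4: CGT (Arg) → CGC (Arg) — synonymous.
Codon 5: AAG (Lys) → AAT (Asn) — missense.
Codon 6: AAT (Asn) → AAA (Lys) — missense.
Synonymous: 2 of 5.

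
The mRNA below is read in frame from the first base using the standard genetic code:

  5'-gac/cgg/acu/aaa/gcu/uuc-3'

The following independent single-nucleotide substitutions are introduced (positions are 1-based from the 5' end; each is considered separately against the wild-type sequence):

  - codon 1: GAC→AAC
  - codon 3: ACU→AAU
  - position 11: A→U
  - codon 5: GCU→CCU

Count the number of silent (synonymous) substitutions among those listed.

0

Codon 1: GAC (Asp) → AAC (Asn) — missense.
Codon 3: ACU (Thr) → AAU (Asn) — missense.
Codon 4: AAA (Lys) → AUA (Ile) — missense.
Codon 5: GCU (Ala) → CCU (Pro) — missense.
Synonymous: 0 of 4.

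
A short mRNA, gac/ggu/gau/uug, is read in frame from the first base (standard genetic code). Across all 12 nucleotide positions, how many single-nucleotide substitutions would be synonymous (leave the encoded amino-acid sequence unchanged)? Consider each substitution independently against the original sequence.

7

Codon 1 (GAC, Asp): 1 synonymous substitution.
Codon 2 (GGU, Gly): 3 synonymous substitutions.
Codon 3 (GAU, Asp): 1 synonymous substitution.
Codon 4 (UUG, Leu): 2 synonymous substitutions.
Total: 1 + 3 + 1 + 2 = 7.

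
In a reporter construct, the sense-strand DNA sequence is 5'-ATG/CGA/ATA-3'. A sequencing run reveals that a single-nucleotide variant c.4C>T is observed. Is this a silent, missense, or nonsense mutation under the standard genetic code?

Position 4 falls in codon 2: CGA → Arg.
After the substitution the codon is TGA → Stop.
The new codon is a stop codon, so this is a nonsense mutation.

nonsense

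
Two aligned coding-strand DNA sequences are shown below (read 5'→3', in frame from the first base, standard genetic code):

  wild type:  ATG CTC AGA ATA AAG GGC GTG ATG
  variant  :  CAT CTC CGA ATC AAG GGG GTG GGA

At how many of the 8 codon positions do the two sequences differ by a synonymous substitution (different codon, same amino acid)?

Codon 1: ATG Met / CAT His — nonsynonymous.
Codon 2: CTC Leu / CTC Leu — identical.
Codon 3: AGA Arg / CGA Arg — synonymous.
Codon 4: ATA Ile / ATC Ile — synonymous.
Codon 5: AAG Lys / AAG Lys — identical.
Codon 6: GGC Gly / GGG Gly — synonymous.
Codon 7: GTG Val / GTG Val — identical.
Codon 8: ATG Met / GGA Gly — nonsynonymous.
Synonymous differences: 3.

3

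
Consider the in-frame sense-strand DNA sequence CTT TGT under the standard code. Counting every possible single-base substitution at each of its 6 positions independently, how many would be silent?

4

Codon 1 (CTT, Leu): 3 synonymous substitutions.
Codon 2 (TGT, Cys): 1 synonymous substitution.
Total: 3 + 1 = 4.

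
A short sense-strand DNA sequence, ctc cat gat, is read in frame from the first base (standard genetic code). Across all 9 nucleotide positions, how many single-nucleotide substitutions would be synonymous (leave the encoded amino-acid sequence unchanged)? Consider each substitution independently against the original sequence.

5

Codon 1 (CTC, Leu): 3 synonymous substitutions.
Codon 2 (CAT, His): 1 synonymous substitution.
Codon 3 (GAT, Asp): 1 synonymous substitution.
Total: 3 + 1 + 1 = 5.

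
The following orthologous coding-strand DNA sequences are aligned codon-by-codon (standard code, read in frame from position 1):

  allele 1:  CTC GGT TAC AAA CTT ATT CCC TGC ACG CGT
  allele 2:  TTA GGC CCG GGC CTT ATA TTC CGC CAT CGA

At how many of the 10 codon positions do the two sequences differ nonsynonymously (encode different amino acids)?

5

Codon 1: CTC Leu / TTA Leu — synonymous.
Codon 2: GGT Gly / GGC Gly — synonymous.
Codon 3: TAC Tyr / CCG Pro — nonsynonymous.
Codon 4: AAA Lys / GGC Gly — nonsynonymous.
Codon 5: CTT Leu / CTT Leu — identical.
Codon 6: ATT Ile / ATA Ile — synonymous.
Codon 7: CCC Pro / TTC Phe — nonsynonymous.
Codon 8: TGC Cys / CGC Arg — nonsynonymous.
Codon 9: ACG Thr / CAT His — nonsynonymous.
Codon 10: CGT Arg / CGA Arg — synonymous.
Nonsynonymous differences: 5.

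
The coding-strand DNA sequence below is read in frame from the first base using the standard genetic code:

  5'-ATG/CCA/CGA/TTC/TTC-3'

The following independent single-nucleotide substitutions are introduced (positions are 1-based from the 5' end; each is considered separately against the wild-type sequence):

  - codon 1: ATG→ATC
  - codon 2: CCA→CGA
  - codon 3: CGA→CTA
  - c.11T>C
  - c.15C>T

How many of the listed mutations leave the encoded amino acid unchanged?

Codon 1: ATG (Met) → ATC (Ile) — missense.
Codon 2: CCA (Pro) → CGA (Arg) — missense.
Codon 3: CGA (Arg) → CTA (Leu) — missense.
Codon 4: TTC (Phe) → TCC (Ser) — missense.
Codon 5: TTC (Phe) → TTT (Phe) — synonymous.
Synonymous: 1 of 5.

1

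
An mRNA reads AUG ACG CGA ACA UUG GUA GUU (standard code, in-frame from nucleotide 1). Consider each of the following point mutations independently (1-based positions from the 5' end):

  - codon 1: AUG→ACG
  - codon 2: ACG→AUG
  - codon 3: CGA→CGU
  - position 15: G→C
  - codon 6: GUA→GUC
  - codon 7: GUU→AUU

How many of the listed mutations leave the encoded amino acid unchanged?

2

Codon 1: AUG (Met) → ACG (Thr) — missense.
Codon 2: ACG (Thr) → AUG (Met) — missense.
Codon 3: CGA (Arg) → CGU (Arg) — synonymous.
Codon 5: UUG (Leu) → UUC (Phe) — missense.
Codon 6: GUA (Val) → GUC (Val) — synonymous.
Codon 7: GUU (Val) → AUU (Ile) — missense.
Synonymous: 2 of 6.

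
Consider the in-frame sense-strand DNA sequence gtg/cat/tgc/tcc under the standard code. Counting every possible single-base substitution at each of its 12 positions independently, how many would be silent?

Codon 1 (GTG, Val): 3 synonymous substitutions.
Codon 2 (CAT, His): 1 synonymous substitution.
Codon 3 (TGC, Cys): 1 synonymous substitution.
Codon 4 (TCC, Ser): 3 synonymous substitutions.
Total: 3 + 1 + 1 + 3 = 8.

8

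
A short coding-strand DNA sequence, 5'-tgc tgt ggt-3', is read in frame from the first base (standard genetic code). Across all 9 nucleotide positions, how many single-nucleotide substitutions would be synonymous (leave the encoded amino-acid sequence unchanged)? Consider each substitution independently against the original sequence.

Codon 1 (TGC, Cys): 1 synonymous substitution.
Codon 2 (TGT, Cys): 1 synonymous substitution.
Codon 3 (GGT, Gly): 3 synonymous substitutions.
Total: 1 + 1 + 3 = 5.

5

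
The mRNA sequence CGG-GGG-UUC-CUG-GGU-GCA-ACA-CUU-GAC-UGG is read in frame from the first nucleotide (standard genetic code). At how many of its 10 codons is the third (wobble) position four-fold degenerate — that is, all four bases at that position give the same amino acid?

7

Codon 1 CGG (Arg): third position 4-fold.
Codon 2 GGG (Gly): third position 4-fold.
Codon 3 UUC (Phe): third position 2-fold.
Codon 4 CUG (Leu): third position 4-fold.
Codon 5 GGU (Gly): third position 4-fold.
Codon 6 GCA (Ala): third position 4-fold.
Codon 7 ACA (Thr): third position 4-fold.
Codon 8 CUU (Leu): third position 4-fold.
Codon 9 GAC (Asp): third position 2-fold.
Codon 10 UGG (Trp): third position 1-fold.
Four-fold degenerate third positions: 7.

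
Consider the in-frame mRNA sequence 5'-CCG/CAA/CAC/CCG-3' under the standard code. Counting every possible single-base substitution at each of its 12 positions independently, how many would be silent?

Codon 1 (CCG, Pro): 3 synonymous substitutions.
Codon 2 (CAA, Gln): 1 synonymous substitution.
Codon 3 (CAC, His): 1 synonymous substitution.
Codon 4 (CCG, Pro): 3 synonymous substitutions.
Total: 3 + 1 + 1 + 3 = 8.

8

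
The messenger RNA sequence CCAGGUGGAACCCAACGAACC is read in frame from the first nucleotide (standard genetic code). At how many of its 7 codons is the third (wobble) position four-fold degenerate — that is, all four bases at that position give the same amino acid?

Codon 1 CCA (Pro): third position 4-fold.
Codon 2 GGU (Gly): third position 4-fold.
Codon 3 GGA (Gly): third position 4-fold.
Codon 4 ACC (Thr): third position 4-fold.
Codon 5 CAA (Gln): third position 2-fold.
Codon 6 CGA (Arg): third position 4-fold.
Codon 7 ACC (Thr): third position 4-fold.
Four-fold degenerate third positions: 6.

6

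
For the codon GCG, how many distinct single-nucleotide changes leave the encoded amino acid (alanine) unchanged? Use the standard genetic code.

3

Position 1: none → 0 synonymous.
Position 2: none → 0 synonymous.
Position 3: GCU, GCC, GCA → 3 synonymous.
Total: 0 + 0 + 3 = 3.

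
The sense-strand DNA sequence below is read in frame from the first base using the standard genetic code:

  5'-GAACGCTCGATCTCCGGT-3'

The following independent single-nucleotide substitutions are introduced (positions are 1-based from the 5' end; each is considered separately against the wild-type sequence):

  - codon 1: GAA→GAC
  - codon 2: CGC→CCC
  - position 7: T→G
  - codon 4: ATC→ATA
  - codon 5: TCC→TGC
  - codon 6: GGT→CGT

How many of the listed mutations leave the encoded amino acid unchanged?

1

Codon 1: GAA (Glu) → GAC (Asp) — missense.
Codon 2: CGC (Arg) → CCC (Pro) — missense.
Codon 3: TCG (Ser) → GCG (Ala) — missense.
Codon 4: ATC (Ile) → ATA (Ile) — synonymous.
Codon 5: TCC (Ser) → TGC (Cys) — missense.
Codon 6: GGT (Gly) → CGT (Arg) — missense.
Synonymous: 1 of 6.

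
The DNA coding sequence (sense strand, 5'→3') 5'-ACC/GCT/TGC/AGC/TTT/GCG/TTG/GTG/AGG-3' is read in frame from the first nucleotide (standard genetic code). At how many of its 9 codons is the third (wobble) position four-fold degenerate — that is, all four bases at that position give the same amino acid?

4

Codon 1 ACC (Thr): third position 4-fold.
Codon 2 GCT (Ala): third position 4-fold.
Codon 3 TGC (Cys): third position 2-fold.
Codon 4 AGC (Ser): third position 2-fold.
Codon 5 TTT (Phe): third position 2-fold.
Codon 6 GCG (Ala): third position 4-fold.
Codon 7 TTG (Leu): third position 2-fold.
Codon 8 GTG (Val): third position 4-fold.
Codon 9 AGG (Arg): third position 2-fold.
Four-fold degenerate third positions: 4.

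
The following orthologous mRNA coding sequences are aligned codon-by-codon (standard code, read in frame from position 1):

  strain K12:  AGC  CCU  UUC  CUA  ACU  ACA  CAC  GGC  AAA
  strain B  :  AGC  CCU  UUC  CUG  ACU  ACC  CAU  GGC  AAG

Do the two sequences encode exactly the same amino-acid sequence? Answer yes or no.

Codon 1: AGC Ser / AGC Ser — identical.
Codon 2: CCU Pro / CCU Pro — identical.
Codon 3: UUC Phe / UUC Phe — identical.
Codon 4: CUA Leu / CUG Leu — synonymous.
Codon 5: ACU Thr / ACU Thr — identical.
Codon 6: ACA Thr / ACC Thr — synonymous.
Codon 7: CAC His / CAU His — synonymous.
Codon 8: GGC Gly / GGC Gly — identical.
Codon 9: AAA Lys / AAG Lys — synonymous.
Nonsynonymous differences: 0 → same protein.

yes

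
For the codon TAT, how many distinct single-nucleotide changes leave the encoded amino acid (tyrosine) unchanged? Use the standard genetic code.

1

Position 1: none → 0 synonymous.
Position 2: none → 0 synonymous.
Position 3: TAC → 1 synonymous.
Total: 0 + 0 + 1 = 1.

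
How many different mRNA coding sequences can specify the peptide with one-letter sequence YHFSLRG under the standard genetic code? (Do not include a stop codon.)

Tyr: 2 codons.
His: 2 codons.
Phe: 2 codons.
Ser: 6 codons.
Leu: 6 codons.
Arg: 6 codons.
Gly: 4 codons.
2 × 2 × 2 × 6 × 6 × 6 × 4 = 6912.

6912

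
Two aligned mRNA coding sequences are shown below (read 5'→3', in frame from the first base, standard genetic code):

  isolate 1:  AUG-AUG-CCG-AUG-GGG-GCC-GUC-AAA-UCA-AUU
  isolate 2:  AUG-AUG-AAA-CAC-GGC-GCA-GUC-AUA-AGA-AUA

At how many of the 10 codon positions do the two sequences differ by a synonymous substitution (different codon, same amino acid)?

Codon 1: AUG Met / AUG Met — identical.
Codon 2: AUG Met / AUG Met — identical.
Codon 3: CCG Pro / AAA Lys — nonsynonymous.
Codon 4: AUG Met / CAC His — nonsynonymous.
Codon 5: GGG Gly / GGC Gly — synonymous.
Codon 6: GCC Ala / GCA Ala — synonymous.
Codon 7: GUC Val / GUC Val — identical.
Codon 8: AAA Lys / AUA Ile — nonsynonymous.
Codon 9: UCA Ser / AGA Arg — nonsynonymous.
Codon 10: AUU Ile / AUA Ile — synonymous.
Synonymous differences: 3.

3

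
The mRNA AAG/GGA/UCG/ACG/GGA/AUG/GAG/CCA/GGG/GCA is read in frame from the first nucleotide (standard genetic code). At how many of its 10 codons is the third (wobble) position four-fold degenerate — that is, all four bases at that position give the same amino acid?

Codon 1 AAG (Lys): third position 2-fold.
Codon 2 GGA (Gly): third position 4-fold.
Codon 3 UCG (Ser): third position 4-fold.
Codon 4 ACG (Thr): third position 4-fold.
Codon 5 GGA (Gly): third position 4-fold.
Codon 6 AUG (Met): third position 1-fold.
Codon 7 GAG (Glu): third position 2-fold.
Codon 8 CCA (Pro): third position 4-fold.
Codon 9 GGG (Gly): third position 4-fold.
Codon 10 GCA (Ala): third position 4-fold.
Four-fold degenerate third positions: 7.

7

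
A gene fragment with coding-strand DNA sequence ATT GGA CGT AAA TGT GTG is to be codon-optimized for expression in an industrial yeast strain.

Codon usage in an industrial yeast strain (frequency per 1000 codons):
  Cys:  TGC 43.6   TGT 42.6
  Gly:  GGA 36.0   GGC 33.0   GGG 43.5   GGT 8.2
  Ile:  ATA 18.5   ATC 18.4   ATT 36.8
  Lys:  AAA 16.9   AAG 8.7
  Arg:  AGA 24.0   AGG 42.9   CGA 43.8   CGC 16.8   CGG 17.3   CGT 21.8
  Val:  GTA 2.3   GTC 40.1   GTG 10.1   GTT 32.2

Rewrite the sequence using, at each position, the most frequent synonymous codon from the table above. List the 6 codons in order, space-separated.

Codon 1 (Ile): best is ATT at 36.8.
Codon 2 (Gly): best is GGG at 43.5.
Codon 3 (Arg): best is CGA at 43.8.
Codon 4 (Lys): best is AAA at 16.9.
Codon 5 (Cys): best is TGC at 43.6.
Codon 6 (Val): best is GTC at 40.1.

ATT GGG CGA AAA TGC GTC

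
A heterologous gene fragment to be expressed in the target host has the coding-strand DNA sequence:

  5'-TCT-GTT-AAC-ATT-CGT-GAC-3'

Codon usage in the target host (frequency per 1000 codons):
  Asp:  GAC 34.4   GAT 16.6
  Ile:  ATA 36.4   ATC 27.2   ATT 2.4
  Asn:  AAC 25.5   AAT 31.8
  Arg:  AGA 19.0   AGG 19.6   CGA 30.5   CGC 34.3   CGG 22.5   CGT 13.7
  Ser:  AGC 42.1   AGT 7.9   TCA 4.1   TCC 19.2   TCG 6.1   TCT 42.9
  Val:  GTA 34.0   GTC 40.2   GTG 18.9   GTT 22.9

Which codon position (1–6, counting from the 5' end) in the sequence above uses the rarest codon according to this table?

Codon 1 TCT (Ser): 42.9 per 1000.
Codon 2 GTT (Val): 22.9 per 1000.
Codon 3 AAC (Asn): 25.5 per 1000.
Codon 4 ATT (Ile): 2.4 per 1000.
Codon 5 CGT (Arg): 13.7 per 1000.
Codon 6 GAC (Asp): 34.4 per 1000.
Lowest frequency is 2.4 at codon 4.

4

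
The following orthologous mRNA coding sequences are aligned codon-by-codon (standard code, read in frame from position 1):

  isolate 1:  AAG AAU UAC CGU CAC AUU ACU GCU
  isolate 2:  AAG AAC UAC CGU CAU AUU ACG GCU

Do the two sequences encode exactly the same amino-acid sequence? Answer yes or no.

Codon 1: AAG Lys / AAG Lys — identical.
Codon 2: AAU Asn / AAC Asn — synonymous.
Codon 3: UAC Tyr / UAC Tyr — identical.
Codon 4: CGU Arg / CGU Arg — identical.
Codon 5: CAC His / CAU His — synonymous.
Codon 6: AUU Ile / AUU Ile — identical.
Codon 7: ACU Thr / ACG Thr — synonymous.
Codon 8: GCU Ala / GCU Ala — identical.
Nonsynonymous differences: 0 → same protein.

yes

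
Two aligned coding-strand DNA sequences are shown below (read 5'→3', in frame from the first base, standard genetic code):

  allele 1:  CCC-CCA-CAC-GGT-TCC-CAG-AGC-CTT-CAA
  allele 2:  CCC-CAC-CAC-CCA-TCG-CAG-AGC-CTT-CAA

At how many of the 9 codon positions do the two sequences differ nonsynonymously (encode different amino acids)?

Codon 1: CCC Pro / CCC Pro — identical.
Codon 2: CCA Pro / CAC His — nonsynonymous.
Codon 3: CAC His / CAC His — identical.
Codon 4: GGT Gly / CCA Pro — nonsynonymous.
Codon 5: TCC Ser / TCG Ser — synonymous.
Codon 6: CAG Gln / CAG Gln — identical.
Codon 7: AGC Ser / AGC Ser — identical.
Codon 8: CTT Leu / CTT Leu — identical.
Codon 9: CAA Gln / CAA Gln — identical.
Nonsynonymous differences: 2.

2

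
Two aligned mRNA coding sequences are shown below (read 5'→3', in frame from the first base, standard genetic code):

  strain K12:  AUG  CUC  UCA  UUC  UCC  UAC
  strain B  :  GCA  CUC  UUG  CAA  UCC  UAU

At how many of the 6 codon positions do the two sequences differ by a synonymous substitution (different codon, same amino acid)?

1

Codon 1: AUG Met / GCA Ala — nonsynonymous.
Codon 2: CUC Leu / CUC Leu — identical.
Codon 3: UCA Ser / UUG Leu — nonsynonymous.
Codon 4: UUC Phe / CAA Gln — nonsynonymous.
Codon 5: UCC Ser / UCC Ser — identical.
Codon 6: UAC Tyr / UAU Tyr — synonymous.
Synonymous differences: 1.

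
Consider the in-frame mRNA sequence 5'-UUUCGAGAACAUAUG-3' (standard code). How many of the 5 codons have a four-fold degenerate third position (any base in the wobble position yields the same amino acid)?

Codon 1 UUU (Phe): third position 2-fold.
Codon 2 CGA (Arg): third position 4-fold.
Codon 3 GAA (Glu): third position 2-fold.
Codon 4 CAU (His): third position 2-fold.
Codon 5 AUG (Met): third position 1-fold.
Four-fold degenerate third positions: 1.

1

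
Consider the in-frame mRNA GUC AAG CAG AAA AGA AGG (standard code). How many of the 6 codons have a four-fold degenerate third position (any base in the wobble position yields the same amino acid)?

Codon 1 GUC (Val): third position 4-fold.
Codon 2 AAG (Lys): third position 2-fold.
Codon 3 CAG (Gln): third position 2-fold.
Codon 4 AAA (Lys): third position 2-fold.
Codon 5 AGA (Arg): third position 2-fold.
Codon 6 AGG (Arg): third position 2-fold.
Four-fold degenerate third positions: 1.

1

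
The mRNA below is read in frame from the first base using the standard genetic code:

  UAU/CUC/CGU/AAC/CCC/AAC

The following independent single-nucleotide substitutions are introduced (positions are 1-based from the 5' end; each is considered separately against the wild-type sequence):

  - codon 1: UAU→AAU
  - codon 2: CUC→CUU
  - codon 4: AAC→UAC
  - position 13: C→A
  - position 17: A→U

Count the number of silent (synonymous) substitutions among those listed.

1

Codon 1: UAU (Tyr) → AAU (Asn) — missense.
Codon 2: CUC (Leu) → CUU (Leu) — synonymous.
Codon 4: AAC (Asn) → UAC (Tyr) — missense.
Codon 5: CCC (Pro) → ACC (Thr) — missense.
Codon 6: AAC (Asn) → AUC (Ile) — missense.
Synonymous: 1 of 5.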